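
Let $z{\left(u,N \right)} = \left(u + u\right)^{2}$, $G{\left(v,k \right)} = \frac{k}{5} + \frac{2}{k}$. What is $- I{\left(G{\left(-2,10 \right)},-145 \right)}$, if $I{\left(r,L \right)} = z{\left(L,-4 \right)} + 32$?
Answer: $-84132$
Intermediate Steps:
$G{\left(v,k \right)} = \frac{2}{k} + \frac{k}{5}$ ($G{\left(v,k \right)} = k \frac{1}{5} + \frac{2}{k} = \frac{k}{5} + \frac{2}{k} = \frac{2}{k} + \frac{k}{5}$)
$z{\left(u,N \right)} = 4 u^{2}$ ($z{\left(u,N \right)} = \left(2 u\right)^{2} = 4 u^{2}$)
$I{\left(r,L \right)} = 32 + 4 L^{2}$ ($I{\left(r,L \right)} = 4 L^{2} + 32 = 32 + 4 L^{2}$)
$- I{\left(G{\left(-2,10 \right)},-145 \right)} = - (32 + 4 \left(-145\right)^{2}) = - (32 + 4 \cdot 21025) = - (32 + 84100) = \left(-1\right) 84132 = -84132$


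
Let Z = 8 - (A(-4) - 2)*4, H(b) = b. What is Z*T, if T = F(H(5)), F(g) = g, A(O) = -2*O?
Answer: -80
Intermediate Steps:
T = 5
Z = -16 (Z = 8 - (-2*(-4) - 2)*4 = 8 - (8 - 2)*4 = 8 - 6*4 = 8 - 1*24 = 8 - 24 = -16)
Z*T = -16*5 = -80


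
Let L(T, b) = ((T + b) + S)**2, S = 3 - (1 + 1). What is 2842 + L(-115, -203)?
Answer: 103331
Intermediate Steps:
S = 1 (S = 3 - 1*2 = 3 - 2 = 1)
L(T, b) = (1 + T + b)**2 (L(T, b) = ((T + b) + 1)**2 = (1 + T + b)**2)
2842 + L(-115, -203) = 2842 + (1 - 115 - 203)**2 = 2842 + (-317)**2 = 2842 + 100489 = 103331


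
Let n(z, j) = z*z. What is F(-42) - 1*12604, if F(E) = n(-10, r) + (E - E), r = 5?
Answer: -12504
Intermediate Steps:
n(z, j) = z²
F(E) = 100 (F(E) = (-10)² + (E - E) = 100 + 0 = 100)
F(-42) - 1*12604 = 100 - 1*12604 = 100 - 12604 = -12504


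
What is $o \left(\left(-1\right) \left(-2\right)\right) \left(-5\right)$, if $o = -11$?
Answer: $110$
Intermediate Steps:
$o \left(\left(-1\right) \left(-2\right)\right) \left(-5\right) = - 11 \left(\left(-1\right) \left(-2\right)\right) \left(-5\right) = \left(-11\right) 2 \left(-5\right) = \left(-22\right) \left(-5\right) = 110$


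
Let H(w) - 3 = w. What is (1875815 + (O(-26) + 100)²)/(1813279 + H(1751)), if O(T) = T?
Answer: 627097/605011 ≈ 1.0365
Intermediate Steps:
H(w) = 3 + w
(1875815 + (O(-26) + 100)²)/(1813279 + H(1751)) = (1875815 + (-26 + 100)²)/(1813279 + (3 + 1751)) = (1875815 + 74²)/(1813279 + 1754) = (1875815 + 5476)/1815033 = 1881291*(1/1815033) = 627097/605011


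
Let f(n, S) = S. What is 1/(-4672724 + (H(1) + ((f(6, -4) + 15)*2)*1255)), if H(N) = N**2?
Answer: -1/4645113 ≈ -2.1528e-7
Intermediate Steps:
1/(-4672724 + (H(1) + ((f(6, -4) + 15)*2)*1255)) = 1/(-4672724 + (1**2 + ((-4 + 15)*2)*1255)) = 1/(-4672724 + (1 + (11*2)*1255)) = 1/(-4672724 + (1 + 22*1255)) = 1/(-4672724 + (1 + 27610)) = 1/(-4672724 + 27611) = 1/(-4645113) = -1/4645113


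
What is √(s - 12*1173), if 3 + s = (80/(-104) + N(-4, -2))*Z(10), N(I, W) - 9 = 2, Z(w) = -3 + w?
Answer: 4*I*√147953/13 ≈ 118.35*I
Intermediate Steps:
N(I, W) = 11 (N(I, W) = 9 + 2 = 11)
s = 892/13 (s = -3 + (80/(-104) + 11)*(-3 + 10) = -3 + (80*(-1/104) + 11)*7 = -3 + (-10/13 + 11)*7 = -3 + (133/13)*7 = -3 + 931/13 = 892/13 ≈ 68.615)
√(s - 12*1173) = √(892/13 - 12*1173) = √(892/13 - 14076) = √(-182096/13) = 4*I*√147953/13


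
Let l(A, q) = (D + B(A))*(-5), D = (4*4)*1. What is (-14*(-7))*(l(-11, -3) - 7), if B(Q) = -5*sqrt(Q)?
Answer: -8526 + 2450*I*sqrt(11) ≈ -8526.0 + 8125.7*I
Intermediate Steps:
D = 16 (D = 16*1 = 16)
l(A, q) = -80 + 25*sqrt(A) (l(A, q) = (16 - 5*sqrt(A))*(-5) = -80 + 25*sqrt(A))
(-14*(-7))*(l(-11, -3) - 7) = (-14*(-7))*((-80 + 25*sqrt(-11)) - 7) = 98*((-80 + 25*(I*sqrt(11))) - 7) = 98*((-80 + 25*I*sqrt(11)) - 7) = 98*(-87 + 25*I*sqrt(11)) = -8526 + 2450*I*sqrt(11)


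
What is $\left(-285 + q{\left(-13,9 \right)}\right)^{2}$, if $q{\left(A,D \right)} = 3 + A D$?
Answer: $159201$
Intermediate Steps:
$\left(-285 + q{\left(-13,9 \right)}\right)^{2} = \left(-285 + \left(3 - 117\right)\right)^{2} = \left(-285 - 114\right)^{2} = \left(-399\right)^{2} = 159201$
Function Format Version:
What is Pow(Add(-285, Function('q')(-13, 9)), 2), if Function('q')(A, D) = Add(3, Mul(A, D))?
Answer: 159201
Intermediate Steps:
Pow(Add(-285, Function('q')(-13, 9)), 2) = Pow(Add(-285, Add(3, Mul(-13, 9))), 2) = Pow(Add(-285, Add(3, -117)), 2) = Pow(Add(-285, -114), 2) = Pow(-399, 2) = 159201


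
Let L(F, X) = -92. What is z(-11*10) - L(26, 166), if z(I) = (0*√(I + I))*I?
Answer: 92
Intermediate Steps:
z(I) = 0 (z(I) = (0*√(2*I))*I = (0*(√2*√I))*I = 0*I = 0)
z(-11*10) - L(26, 166) = 0 - 1*(-92) = 0 + 92 = 92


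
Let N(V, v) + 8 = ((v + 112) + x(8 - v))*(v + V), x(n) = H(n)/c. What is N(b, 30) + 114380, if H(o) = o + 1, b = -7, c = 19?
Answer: 2234639/19 ≈ 1.1761e+5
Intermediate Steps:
H(o) = 1 + o
x(n) = 1/19 + n/19 (x(n) = (1 + n)/19 = (1 + n)*(1/19) = 1/19 + n/19)
N(V, v) = -8 + (2137/19 + 18*v/19)*(V + v) (N(V, v) = -8 + ((v + 112) + (1/19 + (8 - v)/19))*(v + V) = -8 + ((112 + v) + (1/19 + (8/19 - v/19)))*(V + v) = -8 + ((112 + v) + (9/19 - v/19))*(V + v) = -8 + (2137/19 + 18*v/19)*(V + v))
N(b, 30) + 114380 = (-8 + (18/19)*30² + (2137/19)*(-7) + (2137/19)*30 + (18/19)*(-7)*30) + 114380 = (-8 + (18/19)*900 - 14959/19 + 64110/19 - 3780/19) + 114380 = (-8 + 16200/19 - 14959/19 + 64110/19 - 3780/19) + 114380 = 61419/19 + 114380 = 2234639/19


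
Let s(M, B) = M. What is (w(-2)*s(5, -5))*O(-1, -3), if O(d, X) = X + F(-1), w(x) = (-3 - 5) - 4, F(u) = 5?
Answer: -120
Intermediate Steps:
w(x) = -12 (w(x) = -8 - 4 = -12)
O(d, X) = 5 + X (O(d, X) = X + 5 = 5 + X)
(w(-2)*s(5, -5))*O(-1, -3) = (-12*5)*(5 - 3) = -60*2 = -120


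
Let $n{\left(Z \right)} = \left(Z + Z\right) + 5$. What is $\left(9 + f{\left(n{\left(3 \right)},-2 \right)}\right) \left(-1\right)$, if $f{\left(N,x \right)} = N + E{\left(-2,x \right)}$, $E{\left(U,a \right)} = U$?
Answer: $-18$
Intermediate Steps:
$n{\left(Z \right)} = 5 + 2 Z$ ($n{\left(Z \right)} = 2 Z + 5 = 5 + 2 Z$)
$f{\left(N,x \right)} = -2 + N$ ($f{\left(N,x \right)} = N - 2 = -2 + N$)
$\left(9 + f{\left(n{\left(3 \right)},-2 \right)}\right) \left(-1\right) = \left(9 + \left(-2 + \left(5 + 2 \cdot 3\right)\right)\right) \left(-1\right) = \left(9 + \left(-2 + \left(5 + 6\right)\right)\right) \left(-1\right) = \left(9 + \left(-2 + 11\right)\right) \left(-1\right) = \left(9 + 9\right) \left(-1\right) = 18 \left(-1\right) = -18$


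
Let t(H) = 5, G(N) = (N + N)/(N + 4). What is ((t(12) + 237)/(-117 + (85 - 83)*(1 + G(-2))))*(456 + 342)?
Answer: -27588/17 ≈ -1622.8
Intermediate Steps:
G(N) = 2*N/(4 + N) (G(N) = (2*N)/(4 + N) = 2*N/(4 + N))
((t(12) + 237)/(-117 + (85 - 83)*(1 + G(-2))))*(456 + 342) = ((5 + 237)/(-117 + (85 - 83)*(1 + 2*(-2)/(4 - 2))))*(456 + 342) = (242/(-117 + 2*(1 + 2*(-2)/2)))*798 = (242/(-117 + 2*(1 + 2*(-2)*(½))))*798 = (242/(-117 + 2*(1 - 2)))*798 = (242/(-117 + 2*(-1)))*798 = (242/(-117 - 2))*798 = (242/(-119))*798 = (242*(-1/119))*798 = -242/119*798 = -27588/17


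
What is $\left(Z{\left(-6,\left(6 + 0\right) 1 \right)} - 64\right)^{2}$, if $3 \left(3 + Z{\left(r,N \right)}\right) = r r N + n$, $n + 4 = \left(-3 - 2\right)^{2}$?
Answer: $144$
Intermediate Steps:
$n = 21$ ($n = -4 + \left(-3 - 2\right)^{2} = -4 + \left(-5\right)^{2} = -4 + 25 = 21$)
$Z{\left(r,N \right)} = 4 + \frac{N r^{2}}{3}$ ($Z{\left(r,N \right)} = -3 + \frac{r r N + 21}{3} = -3 + \frac{r^{2} N + 21}{3} = -3 + \frac{N r^{2} + 21}{3} = -3 + \frac{21 + N r^{2}}{3} = -3 + \left(7 + \frac{N r^{2}}{3}\right) = 4 + \frac{N r^{2}}{3}$)
$\left(Z{\left(-6,\left(6 + 0\right) 1 \right)} - 64\right)^{2} = \left(\left(4 + \frac{\left(6 + 0\right) 1 \left(-6\right)^{2}}{3}\right) - 64\right)^{2} = \left(\left(4 + \frac{1}{3} \cdot 6 \cdot 1 \cdot 36\right) - 64\right)^{2} = \left(\left(4 + \frac{1}{3} \cdot 6 \cdot 36\right) - 64\right)^{2} = \left(\left(4 + 72\right) - 64\right)^{2} = \left(76 - 64\right)^{2} = 12^{2} = 144$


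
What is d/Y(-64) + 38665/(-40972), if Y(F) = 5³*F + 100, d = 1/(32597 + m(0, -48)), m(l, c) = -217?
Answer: -2472646092743/2620179886000 ≈ -0.94369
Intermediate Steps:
d = 1/32380 (d = 1/(32597 - 217) = 1/32380 ≈ 3.0883e-5)
Y(F) = 100 + 125*F (Y(F) = 125*F + 100 = 100 + 125*F)
d/Y(-64) + 38665/(-40972) = 1/(32380*(100 + 125*(-64))) + 38665/(-40972) = 1/(32380*(100 - 8000)) + 38665*(-1/40972) = (1/32380)/(-7900) - 38665/40972 = (1/32380)*(-1/7900) - 38665/40972 = -1/255802000 - 38665/40972 = -2472646092743/2620179886000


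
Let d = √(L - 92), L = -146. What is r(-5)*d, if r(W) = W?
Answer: -5*I*√238 ≈ -77.136*I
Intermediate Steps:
d = I*√238 (d = √(-146 - 92) = √(-238) = I*√238 ≈ 15.427*I)
r(-5)*d = -5*I*√238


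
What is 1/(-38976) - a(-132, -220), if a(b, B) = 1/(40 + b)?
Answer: 9721/896448 ≈ 0.010844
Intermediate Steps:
1/(-38976) - a(-132, -220) = 1/(-38976) - 1/(40 - 132) = -1/38976 - 1/(-92) = -1/38976 - 1*(-1/92) = -1/38976 + 1/92 = 9721/896448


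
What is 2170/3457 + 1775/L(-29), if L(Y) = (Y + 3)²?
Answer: 7603095/2336932 ≈ 3.2535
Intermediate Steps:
L(Y) = (3 + Y)²
2170/3457 + 1775/L(-29) = 2170/3457 + 1775/((3 - 29)²) = 2170*(1/3457) + 1775/((-26)²) = 2170/3457 + 1775/676 = 7603095/2336932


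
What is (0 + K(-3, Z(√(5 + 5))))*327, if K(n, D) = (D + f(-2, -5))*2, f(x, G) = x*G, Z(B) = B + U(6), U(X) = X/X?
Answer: 7194 + 654*√10 ≈ 9262.1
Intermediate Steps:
U(X) = 1
Z(B) = 1 + B (Z(B) = B + 1 = 1 + B)
f(x, G) = G*x
K(n, D) = 20 + 2*D (K(n, D) = (D - 5*(-2))*2 = (D + 10)*2 = (10 + D)*2 = 20 + 2*D)
(0 + K(-3, Z(√(5 + 5))))*327 = (0 + (20 + 2*(1 + √(5 + 5))))*327 = (0 + (20 + 2*(1 + √10)))*327 = (0 + (20 + (2 + 2*√10)))*327 = (0 + (22 + 2*√10))*327 = (22 + 2*√10)*327 = 7194 + 654*√10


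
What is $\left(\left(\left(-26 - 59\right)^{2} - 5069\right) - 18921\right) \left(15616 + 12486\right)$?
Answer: $-471130030$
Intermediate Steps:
$\left(\left(\left(-26 - 59\right)^{2} - 5069\right) - 18921\right) \left(15616 + 12486\right) = \left(\left(\left(-85\right)^{2} - 5069\right) - 18921\right) 28102 = \left(\left(7225 - 5069\right) - 18921\right) 28102 = \left(2156 - 18921\right) 28102 = \left(-16765\right) 28102 = -471130030$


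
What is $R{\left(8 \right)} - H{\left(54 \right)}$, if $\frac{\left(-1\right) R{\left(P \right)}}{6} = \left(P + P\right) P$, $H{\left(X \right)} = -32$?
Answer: $-736$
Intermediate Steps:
$R{\left(P \right)} = - 12 P^{2}$ ($R{\left(P \right)} = - 6 \left(P + P\right) P = - 6 \cdot 2 P P = - 6 \cdot 2 P^{2} = - 12 P^{2}$)
$R{\left(8 \right)} - H{\left(54 \right)} = - 12 \cdot 8^{2} - -32 = \left(-12\right) 64 + 32 = -768 + 32 = -736$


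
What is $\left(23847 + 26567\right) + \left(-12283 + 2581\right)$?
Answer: $40712$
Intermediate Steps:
$\left(23847 + 26567\right) + \left(-12283 + 2581\right) = 50414 - 9702 = 40712$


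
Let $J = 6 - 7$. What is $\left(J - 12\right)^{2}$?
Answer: $169$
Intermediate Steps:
$J = -1$
$\left(J - 12\right)^{2} = \left(-1 - 12\right)^{2} = \left(-13\right)^{2} = 169$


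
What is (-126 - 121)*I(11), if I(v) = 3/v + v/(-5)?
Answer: 26182/55 ≈ 476.04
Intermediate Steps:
I(v) = 3/v - v/5 (I(v) = 3/v + v*(-1/5) = 3/v - v/5)
(-126 - 121)*I(11) = (-126 - 121)*(3/11 - 1/5*11) = -247*(3*(1/11) - 11/5) = -247*(3/11 - 11/5) = -247*(-106/55) = 26182/55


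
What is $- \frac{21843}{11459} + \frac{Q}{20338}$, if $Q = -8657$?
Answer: $- \frac{543443497}{233053142} \approx -2.3318$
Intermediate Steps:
$- \frac{21843}{11459} + \frac{Q}{20338} = - \frac{21843}{11459} - \frac{8657}{20338} = - \frac{543443497}{233053142}$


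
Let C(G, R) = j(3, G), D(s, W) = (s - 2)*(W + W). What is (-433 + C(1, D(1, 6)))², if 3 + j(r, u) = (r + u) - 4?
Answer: 190096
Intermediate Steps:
j(r, u) = -7 + r + u (j(r, u) = -3 + ((r + u) - 4) = -3 + (-4 + r + u) = -7 + r + u)
D(s, W) = 2*W*(-2 + s) (D(s, W) = (-2 + s)*(2*W) = 2*W*(-2 + s))
C(G, R) = -4 + G (C(G, R) = -7 + 3 + G = -4 + G)
(-433 + C(1, D(1, 6)))² = (-433 + (-4 + 1))² = (-433 - 3)² = (-436)² = 190096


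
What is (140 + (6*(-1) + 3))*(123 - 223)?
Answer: -13700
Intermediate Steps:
(140 + (6*(-1) + 3))*(123 - 223) = (140 + (-6 + 3))*(-100) = (140 - 3)*(-100) = 137*(-100) = -13700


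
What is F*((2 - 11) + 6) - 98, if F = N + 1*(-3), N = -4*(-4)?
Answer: -137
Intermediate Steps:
N = 16
F = 13 (F = 16 + 1*(-3) = 16 - 3 = 13)
F*((2 - 11) + 6) - 98 = 13*((2 - 11) + 6) - 98 = 13*(-9 + 6) - 98 = 13*(-3) - 98 = -39 - 98 = -137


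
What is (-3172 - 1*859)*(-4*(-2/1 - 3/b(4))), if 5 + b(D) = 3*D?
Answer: -274108/7 ≈ -39158.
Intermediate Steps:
b(D) = -5 + 3*D
(-3172 - 1*859)*(-4*(-2/1 - 3/b(4))) = (-3172 - 1*859)*(-4*(-2/1 - 3/(-5 + 3*4))) = (-3172 - 859)*(-4*(-2*1 - 3/(-5 + 12))) = -(-16124)*(-2 - 3/7) = -(-16124)*(-17)/7 = -4031*68/7 = -274108/7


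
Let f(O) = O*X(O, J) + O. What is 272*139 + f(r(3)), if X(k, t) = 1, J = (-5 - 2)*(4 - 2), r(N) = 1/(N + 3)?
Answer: 113425/3 ≈ 37808.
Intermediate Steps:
r(N) = 1/(3 + N)
J = -14 (J = -7*2 = -14)
f(O) = 2*O (f(O) = O*1 + O = O + O = 2*O)
272*139 + f(r(3)) = 272*139 + 2/(3 + 3) = 37808 + 2/6 = 37808 + 2*(⅙) = 37808 + ⅓ = 113425/3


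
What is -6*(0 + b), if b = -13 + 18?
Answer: -30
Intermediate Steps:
b = 5
-6*(0 + b) = -6*(0 + 5) = -6*5 = -30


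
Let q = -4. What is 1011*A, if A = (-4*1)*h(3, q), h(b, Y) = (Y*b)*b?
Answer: 145584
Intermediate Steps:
h(b, Y) = Y*b**2
A = 144 (A = (-4*1)*(-4*3**2) = -(-16)*9 = -4*(-36) = 144)
1011*A = 1011*144 = 145584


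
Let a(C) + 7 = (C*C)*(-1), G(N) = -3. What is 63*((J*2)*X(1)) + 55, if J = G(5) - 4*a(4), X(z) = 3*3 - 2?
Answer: 78553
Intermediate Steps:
X(z) = 7 (X(z) = 9 - 2 = 7)
a(C) = -7 - C² (a(C) = -7 + (C*C)*(-1) = -7 + C²*(-1) = -7 - C²)
J = 89 (J = -3 - 4*(-7 - 1*4²) = -3 - 4*(-7 - 1*16) = -3 - 4*(-7 - 16) = -3 - 4*(-23) = -3 + 92 = 89)
63*((J*2)*X(1)) + 55 = 63*((89*2)*7) + 55 = 63*(178*7) + 55 = 63*1246 + 55 = 78498 + 55 = 78553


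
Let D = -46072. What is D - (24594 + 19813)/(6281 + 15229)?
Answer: -991053127/21510 ≈ -46074.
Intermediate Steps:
D - (24594 + 19813)/(6281 + 15229) = -46072 - (24594 + 19813)/(6281 + 15229) = -46072 - 44407/21510 = -991053127/21510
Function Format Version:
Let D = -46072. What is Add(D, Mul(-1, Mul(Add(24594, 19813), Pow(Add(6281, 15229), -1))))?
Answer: Rational(-991053127, 21510) ≈ -46074.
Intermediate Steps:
Add(D, Mul(-1, Mul(Add(24594, 19813), Pow(Add(6281, 15229), -1)))) = Add(-46072, Mul(-1, Mul(Add(24594, 19813), Pow(Add(6281, 15229), -1)))) = Add(-46072, Mul(-1, Mul(44407, Pow(21510, -1)))) = Add(-46072, Mul(-1, Mul(44407, Rational(1, 21510)))) = Add(-46072, Mul(-1, Rational(44407, 21510))) = Add(-46072, Rational(-44407, 21510)) = Rational(-991053127, 21510)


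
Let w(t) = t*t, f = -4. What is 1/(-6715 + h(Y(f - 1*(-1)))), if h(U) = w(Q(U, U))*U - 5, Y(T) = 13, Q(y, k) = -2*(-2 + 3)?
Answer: -1/6668 ≈ -0.00014997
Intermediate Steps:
Q(y, k) = -2 (Q(y, k) = -2*1 = -2)
w(t) = t²
h(U) = -5 + 4*U (h(U) = (-2)²*U - 5 = 4*U - 5 = -5 + 4*U)
1/(-6715 + h(Y(f - 1*(-1)))) = 1/(-6715 + (-5 + 4*13)) = 1/(-6715 + (-5 + 52)) = 1/(-6715 + 47) = 1/(-6668) = -1/6668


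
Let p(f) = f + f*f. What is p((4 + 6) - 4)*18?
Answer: 756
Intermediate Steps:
p(f) = f + f²
p((4 + 6) - 4)*18 = (((4 + 6) - 4)*(1 + ((4 + 6) - 4)))*18 = ((10 - 4)*(1 + (10 - 4)))*18 = (6*(1 + 6))*18 = (6*7)*18 = 42*18 = 756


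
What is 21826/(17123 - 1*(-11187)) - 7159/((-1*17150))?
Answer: 57698719/48551650 ≈ 1.1884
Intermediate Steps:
21826/(17123 - 1*(-11187)) - 7159/((-1*17150)) = 21826/(17123 + 11187) - 7159/(-17150) = 21826/28310 - 7159*(-1/17150) = 21826*(1/28310) + 7159/17150 = 10913/14155 + 7159/17150 = 57698719/48551650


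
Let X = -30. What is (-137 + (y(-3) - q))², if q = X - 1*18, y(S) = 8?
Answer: 6561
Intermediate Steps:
q = -48 (q = -30 - 1*18 = -30 - 18 = -48)
(-137 + (y(-3) - q))² = (-137 + (8 - 1*(-48)))² = (-137 + (8 + 48))² = (-137 + 56)² = (-81)² = 6561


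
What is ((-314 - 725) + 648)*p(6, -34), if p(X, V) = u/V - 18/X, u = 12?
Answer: 1311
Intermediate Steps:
p(X, V) = -18/X + 12/V (p(X, V) = 12/V - 18/X = -18/X + 12/V)
((-314 - 725) + 648)*p(6, -34) = ((-314 - 725) + 648)*(-18/6 + 12/(-34)) = (-1039 + 648)*(-18*⅙ + 12*(-1/34)) = -391*(-3 - 6/17) = -391*(-57/17) = 1311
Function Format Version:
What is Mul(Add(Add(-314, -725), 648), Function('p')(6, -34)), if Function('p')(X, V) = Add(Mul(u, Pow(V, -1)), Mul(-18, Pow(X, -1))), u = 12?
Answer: 1311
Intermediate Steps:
Function('p')(X, V) = Add(Mul(-18, Pow(X, -1)), Mul(12, Pow(V, -1))) (Function('p')(X, V) = Add(Mul(12, Pow(V, -1)), Mul(-18, Pow(X, -1))) = Add(Mul(-18, Pow(X, -1)), Mul(12, Pow(V, -1))))
Mul(Add(Add(-314, -725), 648), Function('p')(6, -34)) = Mul(Add(Add(-314, -725), 648), Add(Mul(-18, Pow(6, -1)), Mul(12, Pow(-34, -1)))) = Mul(Add(-1039, 648), Add(Mul(-18, Rational(1, 6)), Mul(12, Rational(-1, 34)))) = Mul(-391, Add(-3, Rational(-6, 17))) = Mul(-391, Rational(-57, 17)) = 1311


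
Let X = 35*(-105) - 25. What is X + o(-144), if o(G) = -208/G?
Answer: -33287/9 ≈ -3698.6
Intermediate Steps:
X = -3700 (X = -3675 - 25 = -3700)
X + o(-144) = -3700 - 208/(-144) = -3700 - 208*(-1/144) = -3700 + 13/9 = -33287/9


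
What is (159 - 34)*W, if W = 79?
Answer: 9875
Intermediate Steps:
(159 - 34)*W = (159 - 34)*79 = 125*79 = 9875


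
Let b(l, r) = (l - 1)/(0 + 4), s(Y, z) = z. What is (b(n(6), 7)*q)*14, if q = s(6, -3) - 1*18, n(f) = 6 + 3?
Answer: -588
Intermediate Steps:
n(f) = 9
b(l, r) = -¼ + l/4 (b(l, r) = (-1 + l)/4 = (-1 + l)*(¼) = -¼ + l/4)
q = -21 (q = -3 - 1*18 = -3 - 18 = -21)
(b(n(6), 7)*q)*14 = ((-¼ + (¼)*9)*(-21))*14 = ((-¼ + 9/4)*(-21))*14 = (2*(-21))*14 = -42*14 = -588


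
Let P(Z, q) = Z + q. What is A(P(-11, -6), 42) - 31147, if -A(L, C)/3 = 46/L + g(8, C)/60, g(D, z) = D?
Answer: -2646839/85 ≈ -31139.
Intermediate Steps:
A(L, C) = -⅖ - 138/L (A(L, C) = -3*(46/L + 8/60) = -3*(46/L + 8*(1/60)) = -3*(46/L + 2/15) = -3*(2/15 + 46/L) = -⅖ - 138/L)
A(P(-11, -6), 42) - 31147 = (-⅖ - 138/(-11 - 6)) - 31147 = (-⅖ - 138/(-17)) - 31147 = (-⅖ - 138*(-1/17)) - 31147 = (-⅖ + 138/17) - 31147 = 656/85 - 31147 = -2646839/85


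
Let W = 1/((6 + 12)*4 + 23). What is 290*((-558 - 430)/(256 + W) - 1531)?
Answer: -10825500190/24321 ≈ -4.4511e+5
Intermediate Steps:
W = 1/95 (W = 1/(18*4 + 23) = 1/(72 + 23) = 1/95 ≈ 0.010526)
290*((-558 - 430)/(256 + W) - 1531) = 290*((-558 - 430)/(256 + 1/95) - 1531) = 290*(-988/24321/95 - 1531) = 290*(-988*95/24321 - 1531) = 290*(-93860/24321 - 1531) = 290*(-37329311/24321) = -10825500190/24321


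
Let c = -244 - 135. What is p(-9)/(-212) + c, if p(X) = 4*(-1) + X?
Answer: -80335/212 ≈ -378.94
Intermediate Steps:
c = -379
p(X) = -4 + X
p(-9)/(-212) + c = (-4 - 9)/(-212) - 379 = -13*(-1/212) - 379 = 13/212 - 379 = -80335/212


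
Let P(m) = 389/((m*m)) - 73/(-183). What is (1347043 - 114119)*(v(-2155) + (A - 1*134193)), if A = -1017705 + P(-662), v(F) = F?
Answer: -28527846414979347667/20049663 ≈ -1.4229e+12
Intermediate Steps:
P(m) = 73/183 + 389/m² (P(m) = 389/(m²) - 73*(-1/183) = 389/m² + 73/183 = 73/183 + 389/m²)
A = -81618537070661/80198652 (A = -1017705 + (73/183 + 389/(-662)²) = -1017705 + (73/183 + 389*(1/438244)) = -1017705 + (73/183 + 389/438244) = -1017705 + 32062999/80198652 = -81618537070661/80198652 ≈ -1.0177e+6)
(1347043 - 114119)*(v(-2155) + (A - 1*134193)) = (1347043 - 114119)*(-2155 + (-81618537070661/80198652 - 1*134193)) = 1232924*(-2155 + (-81618537070661/80198652 - 134193)) = 1232924*(-2155 - 92380634778497/80198652) = 1232924*(-92553462873557/80198652) = -28527846414979347667/20049663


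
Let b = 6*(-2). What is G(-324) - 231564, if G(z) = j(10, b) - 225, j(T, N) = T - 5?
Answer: -231784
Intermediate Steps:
b = -12
j(T, N) = -5 + T
G(z) = -220 (G(z) = (-5 + 10) - 225 = 5 - 225 = -220)
G(-324) - 231564 = -220 - 231564 = -231784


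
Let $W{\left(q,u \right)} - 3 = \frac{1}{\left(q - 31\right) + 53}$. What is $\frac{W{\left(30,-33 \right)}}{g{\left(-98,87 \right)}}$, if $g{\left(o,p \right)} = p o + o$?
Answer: $- \frac{157}{448448} \approx -0.0003501$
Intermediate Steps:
$g{\left(o,p \right)} = o + o p$ ($g{\left(o,p \right)} = o p + o = o + o p$)
$W{\left(q,u \right)} = 3 + \frac{1}{22 + q}$ ($W{\left(q,u \right)} = 3 + \frac{1}{\left(q - 31\right) + 53} = 3 + \frac{1}{\left(-31 + q\right) + 53} = 3 + \frac{1}{22 + q}$)
$\frac{W{\left(30,-33 \right)}}{g{\left(-98,87 \right)}} = \frac{\frac{1}{22 + 30} \left(67 + 3 \cdot 30\right)}{\left(-98\right) \left(1 + 87\right)} = \frac{\frac{1}{52} \left(67 + 90\right)}{\left(-98\right) 88} = \frac{\frac{1}{52} \cdot 157}{-8624} = \frac{157}{52} \left(- \frac{1}{8624}\right) = - \frac{157}{448448}$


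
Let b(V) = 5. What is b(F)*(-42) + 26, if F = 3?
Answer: -184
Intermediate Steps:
b(F)*(-42) + 26 = 5*(-42) + 26 = -210 + 26 = -184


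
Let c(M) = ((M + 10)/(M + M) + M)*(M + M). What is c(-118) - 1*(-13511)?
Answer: 41251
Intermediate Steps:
c(M) = 2*M*(M + (10 + M)/(2*M)) (c(M) = ((10 + M)/((2*M)) + M)*(2*M) = ((10 + M)*(1/(2*M)) + M)*(2*M) = ((10 + M)/(2*M) + M)*(2*M) = (M + (10 + M)/(2*M))*(2*M) = 2*M*(M + (10 + M)/(2*M)))
c(-118) - 1*(-13511) = (10 - 118 + 2*(-118)**2) - 1*(-13511) = (10 - 118 + 2*13924) + 13511 = (10 - 118 + 27848) + 13511 = 27740 + 13511 = 41251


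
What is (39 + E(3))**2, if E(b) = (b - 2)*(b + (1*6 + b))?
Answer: 2601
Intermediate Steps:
E(b) = (-2 + b)*(6 + 2*b) (E(b) = (-2 + b)*(b + (6 + b)) = (-2 + b)*(6 + 2*b))
(39 + E(3))**2 = (39 + (-12 + 2*3 + 2*3**2))**2 = (39 + (-12 + 6 + 2*9))**2 = (39 + (-12 + 6 + 18))**2 = (39 + 12)**2 = 51**2 = 2601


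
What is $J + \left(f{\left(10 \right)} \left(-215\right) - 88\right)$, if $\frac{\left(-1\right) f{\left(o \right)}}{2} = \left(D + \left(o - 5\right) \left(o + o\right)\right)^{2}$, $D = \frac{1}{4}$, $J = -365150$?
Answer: $\frac{31650311}{8} \approx 3.9563 \cdot 10^{6}$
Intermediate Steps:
$D = \frac{1}{4} \approx 0.25$
$f{\left(o \right)} = - 2 \left(\frac{1}{4} + 2 o \left(-5 + o\right)\right)^{2}$ ($f{\left(o \right)} = - 2 \left(\frac{1}{4} + \left(o - 5\right) \left(o + o\right)\right)^{2} = - 2 \left(\frac{1}{4} + \left(-5 + o\right) 2 o\right)^{2} = - 2 \left(\frac{1}{4} + 2 o \left(-5 + o\right)\right)^{2}$)
$J + \left(f{\left(10 \right)} \left(-215\right) - 88\right) = -365150 - \left(88 - - \frac{\left(1 - 400 + 8 \cdot 10^{2}\right)^{2}}{8} \left(-215\right)\right) = -365150 - \left(88 - - \frac{\left(1 - 400 + 8 \cdot 100\right)^{2}}{8} \left(-215\right)\right) = -365150 - \left(88 - - \frac{\left(1 - 400 + 800\right)^{2}}{8} \left(-215\right)\right) = -365150 - \left(88 - - \frac{401^{2}}{8} \left(-215\right)\right) = -365150 - \left(88 - \left(- \frac{1}{8}\right) 160801 \left(-215\right)\right) = -365150 - - \frac{34571511}{8} = -365150 + \left(\frac{34572215}{8} - 88\right) = -365150 + \frac{34571511}{8} = \frac{31650311}{8}$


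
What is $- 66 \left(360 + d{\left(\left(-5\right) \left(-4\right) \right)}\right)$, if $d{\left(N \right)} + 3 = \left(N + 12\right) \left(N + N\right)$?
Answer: $-108042$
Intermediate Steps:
$d{\left(N \right)} = -3 + 2 N \left(12 + N\right)$ ($d{\left(N \right)} = -3 + \left(N + 12\right) \left(N + N\right) = -3 + \left(12 + N\right) 2 N = -3 + 2 N \left(12 + N\right)$)
$- 66 \left(360 + d{\left(\left(-5\right) \left(-4\right) \right)}\right) = - 66 \left(360 + \left(-3 + 2 \left(\left(-5\right) \left(-4\right)\right)^{2} + 24 \left(\left(-5\right) \left(-4\right)\right)\right)\right) = - 66 \left(360 + \left(-3 + 2 \cdot 20^{2} + 24 \cdot 20\right)\right) = - 66 \left(360 + \left(-3 + 2 \cdot 400 + 480\right)\right) = - 66 \left(360 + \left(-3 + 800 + 480\right)\right) = - 66 \left(360 + 1277\right) = \left(-66\right) 1637 = -108042$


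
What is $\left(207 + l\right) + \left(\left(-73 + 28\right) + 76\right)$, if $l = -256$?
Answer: $-18$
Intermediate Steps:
$\left(207 + l\right) + \left(\left(-73 + 28\right) + 76\right) = \left(207 - 256\right) + \left(\left(-73 + 28\right) + 76\right) = -49 + \left(-45 + 76\right) = -49 + 31 = -18$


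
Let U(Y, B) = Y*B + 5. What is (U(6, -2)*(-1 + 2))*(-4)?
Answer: 28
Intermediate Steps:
U(Y, B) = 5 + B*Y (U(Y, B) = B*Y + 5 = 5 + B*Y)
(U(6, -2)*(-1 + 2))*(-4) = ((5 - 2*6)*(-1 + 2))*(-4) = ((5 - 12)*1)*(-4) = -7*1*(-4) = -7*(-4) = 28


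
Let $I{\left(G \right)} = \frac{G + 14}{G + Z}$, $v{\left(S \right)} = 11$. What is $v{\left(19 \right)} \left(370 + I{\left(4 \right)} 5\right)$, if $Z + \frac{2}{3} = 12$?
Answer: $\frac{95095}{23} \approx 4134.6$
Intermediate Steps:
$Z = \frac{34}{3}$ ($Z = - \frac{2}{3} + 12 = \frac{34}{3} \approx 11.333$)
$I{\left(G \right)} = \frac{14 + G}{\frac{34}{3} + G}$ ($I{\left(G \right)} = \frac{G + 14}{G + \frac{34}{3}} = \frac{14 + G}{\frac{34}{3} + G}$)
$v{\left(19 \right)} \left(370 + I{\left(4 \right)} 5\right) = 11 \left(370 + \frac{3 \left(14 + 4\right)}{34 + 3 \cdot 4} \cdot 5\right) = 11 \left(370 + 3 \frac{1}{34 + 12} \cdot 18 \cdot 5\right) = 11 \left(370 + 3 \cdot \frac{1}{46} \cdot 18 \cdot 5\right) = 11 \left(370 + \frac{27}{23} \cdot 5\right) = 11 \left(370 + \frac{135}{23}\right) = 11 \cdot \frac{8645}{23} = \frac{95095}{23}$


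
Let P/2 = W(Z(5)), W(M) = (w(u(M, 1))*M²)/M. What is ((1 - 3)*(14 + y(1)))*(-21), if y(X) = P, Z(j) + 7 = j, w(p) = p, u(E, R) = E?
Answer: 924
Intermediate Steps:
Z(j) = -7 + j
W(M) = M² (W(M) = (M*M²)/M = M³/M = M²)
P = 8 (P = 2*(-7 + 5)² = 2*(-2)² = 2*4 = 8)
y(X) = 8
((1 - 3)*(14 + y(1)))*(-21) = ((1 - 3)*(14 + 8))*(-21) = -2*22*(-21) = -44*(-21) = 924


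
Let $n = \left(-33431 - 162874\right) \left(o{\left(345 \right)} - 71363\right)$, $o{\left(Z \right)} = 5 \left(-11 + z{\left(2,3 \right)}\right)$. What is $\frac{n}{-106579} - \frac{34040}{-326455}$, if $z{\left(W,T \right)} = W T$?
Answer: $- \frac{914975683520108}{6958649489} \approx -1.3149 \cdot 10^{5}$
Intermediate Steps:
$z{\left(W,T \right)} = T W$
$o{\left(Z \right)} = -25$ ($o{\left(Z \right)} = 5 \left(-11 + 3 \cdot 2\right) = 5 \left(-11 + 6\right) = 5 \left(-5\right) = -25$)
$n = 14013821340$ ($n = \left(-33431 - 162874\right) \left(-25 - 71363\right) = \left(-196305\right) \left(-71388\right) = 14013821340$)
$\frac{n}{-106579} - \frac{34040}{-326455} = \frac{14013821340}{-106579} - \frac{34040}{-326455} = 14013821340 \left(- \frac{1}{106579}\right) - - \frac{6808}{65291} = - \frac{14013821340}{106579} + \frac{6808}{65291} = - \frac{914975683520108}{6958649489}$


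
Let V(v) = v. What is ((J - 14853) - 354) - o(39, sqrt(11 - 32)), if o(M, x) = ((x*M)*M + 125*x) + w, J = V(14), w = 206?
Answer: -15399 - 1646*I*sqrt(21) ≈ -15399.0 - 7542.9*I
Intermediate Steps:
J = 14
o(M, x) = 206 + 125*x + x*M**2 (o(M, x) = ((x*M)*M + 125*x) + 206 = ((M*x)*M + 125*x) + 206 = (x*M**2 + 125*x) + 206 = (125*x + x*M**2) + 206 = 206 + 125*x + x*M**2)
((J - 14853) - 354) - o(39, sqrt(11 - 32)) = ((14 - 14853) - 354) - (206 + 125*sqrt(11 - 32) + sqrt(11 - 32)*39**2) = (-14839 - 354) - (206 + 125*sqrt(-21) + sqrt(-21)*1521) = -15193 - (206 + 125*(I*sqrt(21)) + (I*sqrt(21))*1521) = -15193 - (206 + 125*I*sqrt(21) + 1521*I*sqrt(21)) = -15193 - (206 + 1646*I*sqrt(21)) = -15193 + (-206 - 1646*I*sqrt(21)) = -15399 - 1646*I*sqrt(21)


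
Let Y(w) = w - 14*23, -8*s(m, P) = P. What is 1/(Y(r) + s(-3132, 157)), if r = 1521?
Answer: 8/9435 ≈ 0.00084791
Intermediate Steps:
s(m, P) = -P/8
Y(w) = -322 + w (Y(w) = w - 322 = -322 + w)
1/(Y(r) + s(-3132, 157)) = 1/((-322 + 1521) - ⅛*157) = 1/(1199 - 157/8) = 1/(9435/8) = 8/9435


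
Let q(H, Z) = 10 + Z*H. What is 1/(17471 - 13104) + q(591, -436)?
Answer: -1125227421/4367 ≈ -2.5767e+5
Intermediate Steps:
q(H, Z) = 10 + H*Z
1/(17471 - 13104) + q(591, -436) = 1/(17471 - 13104) + (10 + 591*(-436)) = 1/4367 + (10 - 257676) = 1/4367 - 257666 = -1125227421/4367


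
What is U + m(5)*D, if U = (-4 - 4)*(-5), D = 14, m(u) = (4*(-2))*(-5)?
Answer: 600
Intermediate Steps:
m(u) = 40 (m(u) = -8*(-5) = 40)
U = 40 (U = -8*(-5) = 40)
U + m(5)*D = 40 + 40*14 = 40 + 560 = 600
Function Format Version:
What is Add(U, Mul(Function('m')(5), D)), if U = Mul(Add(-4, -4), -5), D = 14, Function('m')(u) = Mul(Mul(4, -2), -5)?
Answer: 600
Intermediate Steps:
Function('m')(u) = 40 (Function('m')(u) = Mul(-8, -5) = 40)
U = 40 (U = Mul(-8, -5) = 40)
Add(U, Mul(Function('m')(5), D)) = Add(40, Mul(40, 14)) = Add(40, 560) = 600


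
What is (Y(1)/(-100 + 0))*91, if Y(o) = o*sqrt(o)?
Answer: -91/100 ≈ -0.91000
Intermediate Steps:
Y(o) = o**(3/2)
(Y(1)/(-100 + 0))*91 = (1**(3/2)/(-100 + 0))*91 = (1/(-100))*91 = (1*(-1/100))*91 = -1/100*91 = -91/100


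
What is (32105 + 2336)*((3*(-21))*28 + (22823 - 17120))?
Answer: 135663099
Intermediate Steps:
(32105 + 2336)*((3*(-21))*28 + (22823 - 17120)) = 34441*(-63*28 + 5703) = 34441*(-1764 + 5703) = 34441*3939 = 135663099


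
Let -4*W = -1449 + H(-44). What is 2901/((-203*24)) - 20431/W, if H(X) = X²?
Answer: 132248847/790888 ≈ 167.22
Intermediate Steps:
W = -487/4 (W = -(-1449 + (-44)²)/4 = -(-1449 + 1936)/4 = -¼*487 = -487/4 ≈ -121.75)
2901/((-203*24)) - 20431/W = 2901/((-203*24)) - 20431/(-487/4) = 2901/(-4872) - 20431*(-4/487) = 2901*(-1/4872) + 81724/487 = -967/1624 + 81724/487 = 132248847/790888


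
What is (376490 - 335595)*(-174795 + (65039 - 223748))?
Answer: -13638646080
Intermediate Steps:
(376490 - 335595)*(-174795 + (65039 - 223748)) = 40895*(-174795 - 158709) = 40895*(-333504) = -13638646080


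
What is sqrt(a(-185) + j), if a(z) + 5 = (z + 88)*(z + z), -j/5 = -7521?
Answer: sqrt(73490) ≈ 271.09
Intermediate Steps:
j = 37605 (j = -5*(-7521) = 37605)
a(z) = -5 + 2*z*(88 + z) (a(z) = -5 + (z + 88)*(z + z) = -5 + (88 + z)*(2*z) = -5 + 2*z*(88 + z))
sqrt(a(-185) + j) = sqrt((-5 + 2*(-185)**2 + 176*(-185)) + 37605) = sqrt((-5 + 2*34225 - 32560) + 37605) = sqrt((-5 + 68450 - 32560) + 37605) = sqrt(35885 + 37605) = sqrt(73490)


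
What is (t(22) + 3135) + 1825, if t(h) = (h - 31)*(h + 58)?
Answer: 4240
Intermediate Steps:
t(h) = (-31 + h)*(58 + h)
(t(22) + 3135) + 1825 = ((-1798 + 22² + 27*22) + 3135) + 1825 = ((-1798 + 484 + 594) + 3135) + 1825 = (-720 + 3135) + 1825 = 2415 + 1825 = 4240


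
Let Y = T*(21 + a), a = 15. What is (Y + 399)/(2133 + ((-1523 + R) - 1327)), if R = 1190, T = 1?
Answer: 435/473 ≈ 0.91966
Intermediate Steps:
Y = 36 (Y = 1*(21 + 15) = 1*36 = 36)
(Y + 399)/(2133 + ((-1523 + R) - 1327)) = (36 + 399)/(2133 + ((-1523 + 1190) - 1327)) = 435/(2133 + (-333 - 1327)) = 435/(2133 - 1660) = 435/473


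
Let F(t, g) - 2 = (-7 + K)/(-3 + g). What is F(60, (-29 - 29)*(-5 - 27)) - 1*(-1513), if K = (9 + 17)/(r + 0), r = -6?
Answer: 495403/327 ≈ 1515.0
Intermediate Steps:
K = -13/3 (K = (9 + 17)/(-6 + 0) = 26/(-6) = 26*(-⅙) = -13/3 ≈ -4.3333)
F(t, g) = 2 - 34/(3*(-3 + g)) (F(t, g) = 2 + (-7 - 13/3)/(-3 + g) = 2 - 34/(3*(-3 + g)))
F(60, (-29 - 29)*(-5 - 27)) - 1*(-1513) = 2*(-26 + 3*((-29 - 29)*(-5 - 27)))/(3*(-3 + (-29 - 29)*(-5 - 27))) - 1*(-1513) = 2*(-26 + 3*(-58*(-32)))/(3*(-3 - 58*(-32))) + 1513 = 2*(-26 + 3*1856)/(3*(-3 + 1856)) + 1513 = (⅔)*(-26 + 5568)/1853 + 1513 = (⅔)*(1/1853)*5542 + 1513 = 652/327 + 1513 = 495403/327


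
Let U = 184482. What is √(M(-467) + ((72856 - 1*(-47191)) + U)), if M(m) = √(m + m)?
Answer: √(304529 + I*√934) ≈ 551.84 + 0.028*I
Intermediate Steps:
M(m) = √2*√m (M(m) = √(2*m) = √2*√m)
√(M(-467) + ((72856 - 1*(-47191)) + U)) = √(√2*√(-467) + ((72856 - 1*(-47191)) + 184482)) = √(√2*(I*√467) + ((72856 + 47191) + 184482)) = √(I*√934 + (120047 + 184482)) = √(I*√934 + 304529) = √(304529 + I*√934)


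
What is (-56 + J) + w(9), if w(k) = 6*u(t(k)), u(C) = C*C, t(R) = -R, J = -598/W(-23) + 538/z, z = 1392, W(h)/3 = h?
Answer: 305581/696 ≈ 439.05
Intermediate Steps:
W(h) = 3*h
J = 6301/696 (J = -598/(3*(-23)) + 538/1392 = -598/(-69) + 538*(1/1392) = -598*(-1/69) + 269/696 = 26/3 + 269/696 = 6301/696 ≈ 9.0532)
u(C) = C²
w(k) = 6*k² (w(k) = 6*(-k)² = 6*k²)
(-56 + J) + w(9) = (-56 + 6301/696) + 6*9² = -32675/696 + 6*81 = -32675/696 + 486 = 305581/696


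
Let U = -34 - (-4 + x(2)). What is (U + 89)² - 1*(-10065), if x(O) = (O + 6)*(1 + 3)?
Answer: 10794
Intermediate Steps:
x(O) = 24 + 4*O (x(O) = (6 + O)*4 = 24 + 4*O)
U = -62 (U = -34 - (-4 + (24 + 4*2)) = -34 - (-4 + (24 + 8)) = -34 - (-4 + 32) = -34 - 1*28 = -34 - 28 = -62)
(U + 89)² - 1*(-10065) = (-62 + 89)² - 1*(-10065) = 27² + 10065 = 729 + 10065 = 10794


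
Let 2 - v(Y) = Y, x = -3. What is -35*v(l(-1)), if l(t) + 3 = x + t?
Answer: -315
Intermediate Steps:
l(t) = -6 + t (l(t) = -3 + (-3 + t) = -6 + t)
v(Y) = 2 - Y
-35*v(l(-1)) = -35*(2 - (-6 - 1)) = -35*(2 - 1*(-7)) = -35*(2 + 7) = -35*9 = -315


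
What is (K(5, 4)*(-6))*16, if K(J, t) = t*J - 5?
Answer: -1440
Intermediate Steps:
K(J, t) = -5 + J*t (K(J, t) = J*t - 5 = -5 + J*t)
(K(5, 4)*(-6))*16 = ((-5 + 5*4)*(-6))*16 = ((-5 + 20)*(-6))*16 = (15*(-6))*16 = -90*16 = -1440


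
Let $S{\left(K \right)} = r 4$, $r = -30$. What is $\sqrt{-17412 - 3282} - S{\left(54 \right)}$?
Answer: $120 + i \sqrt{20694} \approx 120.0 + 143.85 i$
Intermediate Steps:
$S{\left(K \right)} = -120$ ($S{\left(K \right)} = \left(-30\right) 4 = -120$)
$\sqrt{-17412 - 3282} - S{\left(54 \right)} = \sqrt{-17412 - 3282} - -120 = \sqrt{-20694} + 120 = i \sqrt{20694} + 120 = 120 + i \sqrt{20694}$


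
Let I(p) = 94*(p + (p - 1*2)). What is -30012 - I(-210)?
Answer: 9656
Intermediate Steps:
I(p) = -188 + 188*p (I(p) = 94*(p + (p - 2)) = 94*(p + (-2 + p)) = 94*(-2 + 2*p) = -188 + 188*p)
-30012 - I(-210) = -30012 - (-188 + 188*(-210)) = -30012 - (-188 - 39480) = -30012 - 1*(-39668) = -30012 + 39668 = 9656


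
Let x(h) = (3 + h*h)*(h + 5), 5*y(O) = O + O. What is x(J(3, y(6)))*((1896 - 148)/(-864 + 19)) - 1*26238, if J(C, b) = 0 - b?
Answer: -213566562/8125 ≈ -26285.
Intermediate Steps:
y(O) = 2*O/5 (y(O) = (O + O)/5 = (2*O)/5 = 2*O/5)
J(C, b) = -b
x(h) = (3 + h²)*(5 + h)
x(J(3, y(6)))*((1896 - 148)/(-864 + 19)) - 1*26238 = (15 + (-2*6/5)³ + 3*(-2*6/5) + 5*(-2*6/5)²)*((1896 - 148)/(-864 + 19)) - 1*26238 = (15 + (-1*12/5)³ + 3*(-1*12/5) + 5*(-1*12/5)²)*(1748/(-845)) - 26238 = (15 + (-12/5)³ + 3*(-12/5) + 5*(-12/5)²)*(1748*(-1/845)) - 26238 = (15 - 1728/125 - 36/5 + 5*(144/25))*(-1748/845) - 26238 = (15 - 1728/125 - 36/5 + 144/5)*(-1748/845) - 26238 = (2847/125)*(-1748/845) - 26238 = -382812/8125 - 26238 = -213566562/8125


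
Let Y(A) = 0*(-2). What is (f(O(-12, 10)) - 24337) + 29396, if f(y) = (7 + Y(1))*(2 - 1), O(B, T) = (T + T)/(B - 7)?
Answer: 5066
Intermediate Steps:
O(B, T) = 2*T/(-7 + B) (O(B, T) = (2*T)/(-7 + B) = 2*T/(-7 + B))
Y(A) = 0
f(y) = 7 (f(y) = (7 + 0)*(2 - 1) = 7*1 = 7)
(f(O(-12, 10)) - 24337) + 29396 = (7 - 24337) + 29396 = -24330 + 29396 = 5066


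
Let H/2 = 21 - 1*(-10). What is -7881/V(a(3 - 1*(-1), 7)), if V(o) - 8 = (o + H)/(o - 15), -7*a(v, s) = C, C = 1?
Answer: -835386/415 ≈ -2013.0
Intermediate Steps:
H = 62 (H = 2*(21 - 1*(-10)) = 2*(21 + 10) = 2*31 = 62)
a(v, s) = -⅐ (a(v, s) = -⅐*1 = -⅐)
V(o) = 8 + (62 + o)/(-15 + o) (V(o) = 8 + (o + 62)/(o - 15) = 8 + (62 + o)/(-15 + o))
-7881/V(a(3 - 1*(-1), 7)) = -7881*(-15 - ⅐)/(-58 + 9*(-⅐)) = -7881*(-106/(7*(-58 - 9/7))) = -7881/((-7/106*(-415/7))) = -7881/415/106 = -7881*106/415 = -835386/415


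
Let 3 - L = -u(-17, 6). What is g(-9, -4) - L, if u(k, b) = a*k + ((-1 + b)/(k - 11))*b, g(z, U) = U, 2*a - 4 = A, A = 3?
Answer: 375/7 ≈ 53.571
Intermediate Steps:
a = 7/2 (a = 2 + (1/2)*3 = 2 + 3/2 = 7/2 ≈ 3.5000)
u(k, b) = 7*k/2 + b*(-1 + b)/(-11 + k) (u(k, b) = 7*k/2 + ((-1 + b)/(k - 11))*b = 7*k/2 + ((-1 + b)/(-11 + k))*b = 7*k/2 + b*(-1 + b)/(-11 + k))
L = -403/7 (L = 3 - (-1)*(6**2 - 1*6 - 77/2*(-17) + (7/2)*(-17)**2)/(-11 - 17) = 3 - (-1)*(36 - 6 + 1309/2 + (7/2)*289)/(-28) = 3 - (-1)*(-(36 - 6 + 1309/2 + 2023/2)/28) = 3 - (-1)*(-1/28*1696) = 3 - (-1)*(-424)/7 = 3 - 1*424/7 = 3 - 424/7 = -403/7 ≈ -57.571)
g(-9, -4) - L = -4 - 1*(-403/7) = -4 + 403/7 = 375/7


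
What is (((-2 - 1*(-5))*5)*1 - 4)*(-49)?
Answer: -539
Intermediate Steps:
(((-2 - 1*(-5))*5)*1 - 4)*(-49) = (((-2 + 5)*5)*1 - 4)*(-49) = ((3*5)*1 - 4)*(-49) = (15*1 - 4)*(-49) = (15 - 4)*(-49) = 11*(-49) = -539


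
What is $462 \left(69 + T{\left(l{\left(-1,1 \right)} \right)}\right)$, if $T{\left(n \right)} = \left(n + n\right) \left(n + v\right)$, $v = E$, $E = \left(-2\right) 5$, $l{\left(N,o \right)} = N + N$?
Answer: $54054$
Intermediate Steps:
$l{\left(N,o \right)} = 2 N$
$E = -10$
$v = -10$
$T{\left(n \right)} = 2 n \left(-10 + n\right)$ ($T{\left(n \right)} = \left(n + n\right) \left(n - 10\right) = 2 n \left(-10 + n\right)$)
$462 \left(69 + T{\left(l{\left(-1,1 \right)} \right)}\right) = 462 \left(69 + 2 \cdot 2 \left(-1\right) \left(-10 + 2 \left(-1\right)\right)\right) = 462 \left(69 + 2 \left(-2\right) \left(-10 - 2\right)\right) = 462 \left(69 + 2 \left(-2\right) \left(-12\right)\right) = 462 \left(69 + 48\right) = 462 \cdot 117 = 54054$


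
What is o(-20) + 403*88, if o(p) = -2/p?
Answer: 354641/10 ≈ 35464.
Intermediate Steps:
o(-20) + 403*88 = -2/(-20) + 403*88 = -2*(-1/20) + 35464 = 1/10 + 35464 = 354641/10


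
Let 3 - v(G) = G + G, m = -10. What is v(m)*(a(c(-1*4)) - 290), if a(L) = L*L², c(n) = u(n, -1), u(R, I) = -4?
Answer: -8142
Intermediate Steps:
c(n) = -4
v(G) = 3 - 2*G (v(G) = 3 - (G + G) = 3 - 2*G)
a(L) = L³
v(m)*(a(c(-1*4)) - 290) = (3 - 2*(-10))*((-4)³ - 290) = (3 + 20)*(-64 - 290) = 23*(-354) = -8142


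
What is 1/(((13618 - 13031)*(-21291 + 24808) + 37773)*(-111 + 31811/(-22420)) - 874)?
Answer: -5605/1324650176423 ≈ -4.2313e-9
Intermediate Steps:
1/(((13618 - 13031)*(-21291 + 24808) + 37773)*(-111 + 31811/(-22420)) - 874) = 1/((587*3517 + 37773)*(-111 + 31811*(-1/22420)) - 874) = 1/((2064479 + 37773)*(-111 - 31811/22420) - 874) = 1/(2102252*(-2520431/22420) - 874) = 1/(-1324645277653/5605 - 874) = 1/(-1324650176423/5605) = -5605/1324650176423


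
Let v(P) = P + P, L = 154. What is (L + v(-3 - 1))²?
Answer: 21316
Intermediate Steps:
v(P) = 2*P
(L + v(-3 - 1))² = (154 + 2*(-3 - 1))² = (154 + 2*(-4))² = (154 - 8)² = 146² = 21316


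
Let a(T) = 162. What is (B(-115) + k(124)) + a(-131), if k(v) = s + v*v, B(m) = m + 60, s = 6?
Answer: 15489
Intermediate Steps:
B(m) = 60 + m
k(v) = 6 + v**2 (k(v) = 6 + v*v = 6 + v**2)
(B(-115) + k(124)) + a(-131) = ((60 - 115) + (6 + 124**2)) + 162 = (-55 + (6 + 15376)) + 162 = (-55 + 15382) + 162 = 15327 + 162 = 15489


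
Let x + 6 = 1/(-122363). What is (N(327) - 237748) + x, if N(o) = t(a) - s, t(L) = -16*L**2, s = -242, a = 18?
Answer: -29697010649/122363 ≈ -2.4270e+5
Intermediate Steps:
x = -734179/122363 (x = -6 + 1/(-122363) = -6 - 1/122363 = -734179/122363 ≈ -6.0000)
N(o) = -4942 (N(o) = -16*18**2 - 1*(-242) = -16*324 + 242 = -5184 + 242 = -4942)
(N(327) - 237748) + x = (-4942 - 237748) - 734179/122363 = -242690 - 734179/122363 = -29697010649/122363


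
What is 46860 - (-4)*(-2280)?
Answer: 37740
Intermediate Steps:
46860 - (-4)*(-2280) = 46860 - 1*9120 = 46860 - 9120 = 37740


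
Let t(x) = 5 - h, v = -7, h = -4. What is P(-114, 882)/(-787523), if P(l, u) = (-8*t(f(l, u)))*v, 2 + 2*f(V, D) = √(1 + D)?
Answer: -504/787523 ≈ -0.00063998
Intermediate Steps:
f(V, D) = -1 + √(1 + D)/2
t(x) = 9 (t(x) = 5 - 1*(-4) = 5 + 4 = 9)
P(l, u) = 504 (P(l, u) = -8*9*(-7) = -72*(-7) = 504)
P(-114, 882)/(-787523) = 504/(-787523) = 504*(-1/787523) = -504/787523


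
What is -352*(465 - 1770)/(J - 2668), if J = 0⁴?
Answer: -3960/23 ≈ -172.17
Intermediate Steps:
J = 0
-352*(465 - 1770)/(J - 2668) = -352*(465 - 1770)/(0 - 2668) = -(-459360)/(-2668) = -(-459360)*(-1)/2668 = -352*45/92 = -3960/23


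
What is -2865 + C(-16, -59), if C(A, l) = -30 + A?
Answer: -2911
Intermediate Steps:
-2865 + C(-16, -59) = -2865 + (-30 - 16) = -2865 - 46 = -2911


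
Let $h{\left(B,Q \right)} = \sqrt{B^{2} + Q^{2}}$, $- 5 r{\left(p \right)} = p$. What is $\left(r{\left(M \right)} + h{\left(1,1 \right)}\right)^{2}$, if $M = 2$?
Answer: $\frac{54}{25} - \frac{4 \sqrt{2}}{5} \approx 1.0286$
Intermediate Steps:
$r{\left(p \right)} = - \frac{p}{5}$
$\left(r{\left(M \right)} + h{\left(1,1 \right)}\right)^{2} = \left(\left(- \frac{1}{5}\right) 2 + \sqrt{1^{2} + 1^{2}}\right)^{2} = \left(- \frac{2}{5} + \sqrt{1 + 1}\right)^{2} = \left(- \frac{2}{5} + \sqrt{2}\right)^{2}$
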